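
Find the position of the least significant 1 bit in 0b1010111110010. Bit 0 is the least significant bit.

1

0b1010111110010 = 1010111110010
Trailing zeros: 1, so the lowest set bit is bit 1 (value 2).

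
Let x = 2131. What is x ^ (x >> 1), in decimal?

x = 100001010011 = 2131
x>>1 = 010000101001
XOR  = 110001111010 = 3194
(x ^ (x >> 1) gives the standard binary-reflected Gray code of x.)

3194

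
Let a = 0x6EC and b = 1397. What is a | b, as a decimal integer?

0x6EC = 11011101100
1397 = 10101110101
 OR → 11111111101 = 2045

2045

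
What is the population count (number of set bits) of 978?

978 = 1111010010
Count the 1s: 1 + 1 + 1 + 1 + 1 + 1 = 6

6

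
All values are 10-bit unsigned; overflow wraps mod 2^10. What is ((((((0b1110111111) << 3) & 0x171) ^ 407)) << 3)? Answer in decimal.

0b1110111111 = 1110111111
→ << 3 (mod 2^10) → 0111111000 = 504
0x171 = 0101110001
→ & → 0101110000 = 368
407 = 0110010111
→ ^ → 0011100111 = 231
→ << 3 (mod 2^10) → 1100111000 = 824

824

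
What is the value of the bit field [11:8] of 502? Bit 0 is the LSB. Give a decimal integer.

1

v = 0000111110110
Shift right by 8: 00001
Mask low 4 bits: 0001 = 1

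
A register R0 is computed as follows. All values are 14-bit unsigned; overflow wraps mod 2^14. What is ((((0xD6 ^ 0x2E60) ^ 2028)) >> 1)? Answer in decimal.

5293

0xD6 = 00000011010110
0x2E60 = 10111001100000
→ ^ → 10111010110110 = 11958
2028 = 00011111101100
→ ^ → 10100101011010 = 10586
→ >> 1 → 01010010101101 = 5293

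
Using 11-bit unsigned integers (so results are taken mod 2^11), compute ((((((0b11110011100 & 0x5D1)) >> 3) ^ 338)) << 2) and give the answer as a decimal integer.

0b11110011100 = 11110011100
0x5D1 = 10111010001
→ & → 10110010000 = 1424
→ >> 3 → 00010110010 = 178
338 = 00101010010
→ ^ → 00111100000 = 480
→ << 2 (mod 2^11) → 11110000000 = 1920

1920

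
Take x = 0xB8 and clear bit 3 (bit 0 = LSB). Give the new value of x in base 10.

x = 10111000
bit 3 is currently 1; clear it via x & ~(1 << 3) = x & ~8
→ 10110000 = 176

176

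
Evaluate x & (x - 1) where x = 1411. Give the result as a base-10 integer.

1410

x = 10110000011 = 1411
x - 1 = 10110000010
AND   = 10110000010 = 1410
(x & (x - 1) clears the lowest set bit of x.)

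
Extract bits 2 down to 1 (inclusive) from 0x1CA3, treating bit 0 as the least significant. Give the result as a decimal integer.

1

v = 1110010100011
Shift right by 1: 111001010001
Mask low 2 bits: 01 = 1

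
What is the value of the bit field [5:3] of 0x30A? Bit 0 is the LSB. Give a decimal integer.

1

v = 01100001010
Shift right by 3: 01100001
Mask low 3 bits: 001 = 1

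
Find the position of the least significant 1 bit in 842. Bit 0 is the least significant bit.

842 = 1101001010
Trailing zeros: 1, so the lowest set bit is bit 1 (value 2).

1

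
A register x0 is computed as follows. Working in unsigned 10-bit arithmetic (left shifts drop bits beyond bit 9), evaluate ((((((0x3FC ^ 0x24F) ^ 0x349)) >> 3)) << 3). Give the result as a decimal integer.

760

0x3FC = 1111111100
0x24F = 1001001111
→ ^ → 0110110011 = 435
0x349 = 1101001001
→ ^ → 1011111010 = 762
→ >> 3 → 0001011111 = 95
→ << 3 (mod 2^10) → 1011111000 = 760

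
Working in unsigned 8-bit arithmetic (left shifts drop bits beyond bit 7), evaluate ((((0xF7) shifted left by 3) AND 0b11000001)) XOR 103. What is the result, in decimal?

0xF7 = 11110111
→ shifted left by 3 (mod 2^8) → 10111000 = 184
0b11000001 = 11000001
→ AND → 10000000 = 128
103 = 01100111
→ XOR → 11100111 = 231

231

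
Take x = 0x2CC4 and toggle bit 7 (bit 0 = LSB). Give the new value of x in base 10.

11332

x = 10110011000100
bit 7 is currently 1; toggle it via x ^ (1 << 7) = x ^ 128
→ 10110001000100 = 11332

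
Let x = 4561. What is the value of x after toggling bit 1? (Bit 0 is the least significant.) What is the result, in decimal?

4563

x = 1000111010001
bit 1 is currently 0; toggle it via x ^ (1 << 1) = x ^ 2
→ 1000111010011 = 4563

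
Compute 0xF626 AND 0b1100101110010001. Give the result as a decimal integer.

49664

0xF626 = 1111011000100110
b = 1100101110010001
AND → 1100001000000000 = 49664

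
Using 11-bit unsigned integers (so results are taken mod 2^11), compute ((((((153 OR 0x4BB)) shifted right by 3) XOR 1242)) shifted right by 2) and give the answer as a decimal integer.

275

153 = 00010011001
0x4BB = 10010111011
→ OR → 10010111011 = 1211
→ shifted right by 3 → 00010010111 = 151
1242 = 10011011010
→ XOR → 10001001101 = 1101
→ shifted right by 2 → 00100010011 = 275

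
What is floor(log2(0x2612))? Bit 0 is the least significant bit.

13

0x2612 = 10011000010010
The topmost 1 is at position 13 (since 2^13 = 8192 ≤ 9746 < 16384).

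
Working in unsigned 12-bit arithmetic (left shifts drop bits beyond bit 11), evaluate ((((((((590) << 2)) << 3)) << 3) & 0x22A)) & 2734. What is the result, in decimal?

512

590 = 001001001110
→ << 2 (mod 2^12) → 100100111000 = 2360
→ << 3 (mod 2^12) → 100111000000 = 2496
→ << 3 (mod 2^12) → 111000000000 = 3584
0x22A = 001000101010
→ & → 001000000000 = 512
2734 = 101010101110
→ & → 001000000000 = 512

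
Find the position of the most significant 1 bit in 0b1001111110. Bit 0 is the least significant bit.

0b1001111110 = 1001111110
The topmost 1 is at position 9 (since 2^9 = 512 ≤ 638 < 1024).

9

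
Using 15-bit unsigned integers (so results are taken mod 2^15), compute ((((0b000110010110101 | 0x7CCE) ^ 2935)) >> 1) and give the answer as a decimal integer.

15300

0b000110010110101 = 000110010110101
0x7CCE = 111110011001110
→ | → 111110011111111 = 31999
2935 = 000101101110111
→ ^ → 111011110001000 = 30600
→ >> 1 → 011101111000100 = 15300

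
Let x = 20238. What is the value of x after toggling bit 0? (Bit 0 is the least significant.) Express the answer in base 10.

x = 0100111100001110
bit 0 is currently 0; toggle it via x ^ (1 << 0) = x ^ 1
→ 0100111100001111 = 20239

20239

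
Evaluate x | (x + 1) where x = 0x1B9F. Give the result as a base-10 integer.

7103

x = 1101110011111 = 7071
x + 1 = 1101110100000
OR    = 1101110111111 = 7103
(x | (x + 1) sets the lowest cleared bit.)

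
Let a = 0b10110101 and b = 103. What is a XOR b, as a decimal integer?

a = 10110101
103 = 01100111
XOR → 11010010 = 210

210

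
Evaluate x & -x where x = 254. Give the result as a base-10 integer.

x = 11111110 = 254
-x (two's complement) = …00000010
AND   = 00000010 = 2
(x & -x isolates the lowest set bit of x.)

2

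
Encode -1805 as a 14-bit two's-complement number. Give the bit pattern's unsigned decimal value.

14579

1805 in 14 bits: 00011100001101
Invert: 11100011110010
Add 1:  11100011110011 = 14579
(Check: 2^14 - 1805 = 16384 - 1805 = 14579.)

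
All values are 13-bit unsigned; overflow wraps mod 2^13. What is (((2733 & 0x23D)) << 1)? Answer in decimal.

2733 = 0101010101101
0x23D = 0001000111101
→ & → 0001000101101 = 557
→ << 1 (mod 2^13) → 0010001011010 = 1114

1114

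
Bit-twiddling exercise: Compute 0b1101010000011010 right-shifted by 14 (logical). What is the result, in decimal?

x = 1101010000011010
shift right by 14 → 0000000000000011 = 3
(equivalently, floor(54298 / 16384))

3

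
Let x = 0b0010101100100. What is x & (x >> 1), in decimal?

x = 10101100100 = 1380
x>>1 = 01010110010
AND  = 00000100000 = 32
(x & (x >> 1) has a 1 wherever x has two consecutive 1 bits.)

32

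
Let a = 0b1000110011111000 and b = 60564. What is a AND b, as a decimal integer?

35984

a = 1000110011111000
60564 = 1110110010010100
AND → 1000110010010000 = 35984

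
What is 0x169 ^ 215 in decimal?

0x169 = 101101001
215 = 011010111
XOR → 110111110 = 446

446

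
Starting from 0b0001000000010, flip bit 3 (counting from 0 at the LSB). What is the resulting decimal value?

x = 0001000000010
bit 3 is currently 0; toggle it via x ^ (1 << 3) = x ^ 8
→ 0001000001010 = 522

522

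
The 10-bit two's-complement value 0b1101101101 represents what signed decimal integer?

pattern = 1101101101 (MSB is 1 ⇒ negative)
Invert: 0010010010, add 1 → 0010010011 = 147, so the value is -147.
(Equivalently: 877 - 2^10 = 877 - 1024 = -147.)

-147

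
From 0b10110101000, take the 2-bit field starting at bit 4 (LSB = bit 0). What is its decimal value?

v = 10110101000
Shift right by 4: 1011010
Mask low 2 bits: 10 = 2

2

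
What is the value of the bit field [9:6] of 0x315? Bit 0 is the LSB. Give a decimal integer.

v = 1100010101
Shift right by 6: 1100
Mask low 4 bits: 1100 = 12

12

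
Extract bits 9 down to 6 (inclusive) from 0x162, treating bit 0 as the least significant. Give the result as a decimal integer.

v = 00101100010
Shift right by 6: 00101
Mask low 4 bits: 0101 = 5

5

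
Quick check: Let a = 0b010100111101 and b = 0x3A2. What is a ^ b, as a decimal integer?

1695

a = 10100111101
0x3A2 = 01110100010
XOR → 11010011111 = 1695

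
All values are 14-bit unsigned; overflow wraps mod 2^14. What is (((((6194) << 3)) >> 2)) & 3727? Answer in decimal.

4

6194 = 01100000110010
→ << 3 (mod 2^14) → 00000110010000 = 400
→ >> 2 → 00000001100100 = 100
3727 = 00111010001111
→ & → 00000000000100 = 4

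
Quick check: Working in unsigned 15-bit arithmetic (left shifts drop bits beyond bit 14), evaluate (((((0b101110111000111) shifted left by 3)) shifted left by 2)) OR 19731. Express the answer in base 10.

32243

0b101110111000111 = 101110111000111
→ shifted left by 3 (mod 2^15) → 110111000111000 = 28216
→ shifted left by 2 (mod 2^15) → 011100011100000 = 14560
19731 = 100110100010011
→ OR → 111110111110011 = 32243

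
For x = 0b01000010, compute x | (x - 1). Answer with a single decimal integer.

67

x = 1000010 = 66
x - 1 = 1000001
OR    = 1000011 = 67
(x | (x - 1) sets all bits below the lowest set bit.)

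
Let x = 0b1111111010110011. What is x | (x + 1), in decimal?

x = 1111111010110011 = 65203
x + 1 = 1111111010110100
OR    = 1111111010110111 = 65207
(x | (x + 1) sets the lowest cleared bit.)

65207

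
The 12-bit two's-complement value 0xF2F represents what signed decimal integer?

pattern = 111100101111 (MSB is 1 ⇒ negative)
Invert: 000011010000, add 1 → 000011010001 = 209, so the value is -209.
(Equivalently: 3887 - 2^12 = 3887 - 4096 = -209.)

-209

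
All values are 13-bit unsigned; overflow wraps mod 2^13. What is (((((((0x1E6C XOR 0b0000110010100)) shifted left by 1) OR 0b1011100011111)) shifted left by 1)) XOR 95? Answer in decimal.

0x1E6C = 1111001101100
0b0000110010100 = 0000110010100
→ XOR → 1111111111000 = 8184
→ shifted left by 1 (mod 2^13) → 1111111110000 = 8176
0b1011100011111 = 1011100011111
→ OR → 1111111111111 = 8191
→ shifted left by 1 (mod 2^13) → 1111111111110 = 8190
95 = 0000001011111
→ XOR → 1111110100001 = 8097

8097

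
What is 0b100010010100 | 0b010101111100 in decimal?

a = 100010010100
b = 010101111100
 OR → 110111111100 = 3580

3580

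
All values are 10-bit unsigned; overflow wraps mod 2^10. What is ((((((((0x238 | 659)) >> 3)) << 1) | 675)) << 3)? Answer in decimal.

0x238 = 1000111000
659 = 1010010011
→ | → 1010111011 = 699
→ >> 3 → 0001010111 = 87
→ << 1 (mod 2^10) → 0010101110 = 174
675 = 1010100011
→ | → 1010101111 = 687
→ << 3 (mod 2^10) → 0101111000 = 376

376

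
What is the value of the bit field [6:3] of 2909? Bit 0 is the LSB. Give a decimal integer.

11

v = 101101011101
Shift right by 3: 101101011
Mask low 4 bits: 1011 = 11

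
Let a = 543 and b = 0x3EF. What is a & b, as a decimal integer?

543 = 1000011111
0x3EF = 1111101111
AND → 1000001111 = 527

527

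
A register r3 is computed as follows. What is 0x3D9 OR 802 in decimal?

1019

0x3D9 = 1111011001
802 = 1100100010
 OR → 1111111011 = 1019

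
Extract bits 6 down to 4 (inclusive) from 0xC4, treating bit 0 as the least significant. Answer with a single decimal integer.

4

v = 011000100
Shift right by 4: 01100
Mask low 3 bits: 100 = 4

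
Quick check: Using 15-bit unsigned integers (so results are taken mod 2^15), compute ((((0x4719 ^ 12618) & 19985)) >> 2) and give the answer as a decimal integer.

0x4719 = 100011100011001
12618 = 011000101001010
→ ^ → 111011001010011 = 30291
19985 = 100111000010001
→ & → 100011000010001 = 17937
→ >> 2 → 001000110000100 = 4484

4484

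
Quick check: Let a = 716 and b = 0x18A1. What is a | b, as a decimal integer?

6893

716 = 0001011001100
0x18A1 = 1100010100001
 OR → 1101011101101 = 6893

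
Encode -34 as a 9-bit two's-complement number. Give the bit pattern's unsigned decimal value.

34 in 9 bits: 000100010
Invert: 111011101
Add 1:  111011110 = 478
(Check: 2^9 - 34 = 512 - 34 = 478.)

478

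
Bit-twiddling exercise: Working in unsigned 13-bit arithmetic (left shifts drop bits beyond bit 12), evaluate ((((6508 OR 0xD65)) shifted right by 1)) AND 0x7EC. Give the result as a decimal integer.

1700

6508 = 1100101101100
0xD65 = 0110101100101
→ OR → 1110101101101 = 7533
→ shifted right by 1 → 0111010110110 = 3766
0x7EC = 0011111101100
→ AND → 0011010100100 = 1700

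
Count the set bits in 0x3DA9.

9

0x3DA9 = 11110110101001
Count the 1s: 1 + 1 + 1 + 1 + 1 + 1 + 1 + 1 + 1 = 9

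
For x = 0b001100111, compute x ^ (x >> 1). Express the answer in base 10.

x = 1100111 = 103
x>>1 = 0110011
XOR  = 1010100 = 84
(x ^ (x >> 1) gives the standard binary-reflected Gray code of x.)

84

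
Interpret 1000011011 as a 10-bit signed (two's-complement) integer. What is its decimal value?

pattern = 1000011011 (MSB is 1 ⇒ negative)
Invert: 0111100100, add 1 → 0111100101 = 485, so the value is -485.
(Equivalently: 539 - 2^10 = 539 - 1024 = -485.)

-485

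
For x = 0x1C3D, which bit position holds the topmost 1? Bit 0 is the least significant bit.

0x1C3D = 1110000111101
The topmost 1 is at position 12 (since 2^12 = 4096 ≤ 7229 < 8192).

12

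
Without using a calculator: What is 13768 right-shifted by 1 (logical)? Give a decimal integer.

13768 = 11010111001000
shift right by 1 → 01101011100100 = 6884
(equivalently, floor(13768 / 2))

6884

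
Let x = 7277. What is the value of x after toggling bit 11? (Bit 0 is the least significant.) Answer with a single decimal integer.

x = 1110001101101
bit 11 is currently 1; toggle it via x ^ (1 << 11) = x ^ 2048
→ 1010001101101 = 5229

5229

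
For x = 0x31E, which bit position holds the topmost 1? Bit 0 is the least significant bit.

9

0x31E = 1100011110
The topmost 1 is at position 9 (since 2^9 = 512 ≤ 798 < 1024).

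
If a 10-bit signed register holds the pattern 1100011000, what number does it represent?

-232

pattern = 1100011000 (MSB is 1 ⇒ negative)
Invert: 0011100111, add 1 → 0011101000 = 232, so the value is -232.
(Equivalently: 792 - 2^10 = 792 - 1024 = -232.)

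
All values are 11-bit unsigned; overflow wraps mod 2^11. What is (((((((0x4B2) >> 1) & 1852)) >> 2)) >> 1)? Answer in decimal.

0x4B2 = 10010110010
→ >> 1 → 01001011001 = 601
1852 = 11100111100
→ & → 01000011000 = 536
→ >> 2 → 00010000110 = 134
→ >> 1 → 00001000011 = 67

67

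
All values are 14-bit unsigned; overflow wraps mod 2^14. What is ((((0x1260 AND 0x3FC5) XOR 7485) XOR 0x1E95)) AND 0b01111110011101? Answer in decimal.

0x1260 = 01001001100000
0x3FC5 = 11111111000101
→ AND → 01001001000000 = 4672
7485 = 01110100111101
→ XOR → 00111101111101 = 3965
0x1E95 = 01111010010101
→ XOR → 01000111101000 = 4584
0b01111110011101 = 01111110011101
→ AND → 01000110001000 = 4488

4488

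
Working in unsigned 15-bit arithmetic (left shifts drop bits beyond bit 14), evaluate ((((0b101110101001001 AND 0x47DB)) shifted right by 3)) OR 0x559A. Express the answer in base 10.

23995

0b101110101001001 = 101110101001001
0x47DB = 100011111011011
→ AND → 100010101001001 = 17737
→ shifted right by 3 → 000100010101001 = 2217
0x559A = 101010110011010
→ OR → 101110110111011 = 23995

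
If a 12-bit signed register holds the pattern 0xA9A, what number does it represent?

pattern = 101010011010 (MSB is 1 ⇒ negative)
Invert: 010101100101, add 1 → 010101100110 = 1382, so the value is -1382.
(Equivalently: 2714 - 2^12 = 2714 - 4096 = -1382.)

-1382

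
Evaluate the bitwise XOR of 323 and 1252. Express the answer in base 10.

323 = 00101000011
1252 = 10011100100
XOR → 10110100111 = 1447

1447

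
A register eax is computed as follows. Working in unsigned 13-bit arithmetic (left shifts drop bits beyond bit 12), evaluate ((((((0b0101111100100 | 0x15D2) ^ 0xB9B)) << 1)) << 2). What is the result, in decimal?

872

0b0101111100100 = 0101111100100
0x15D2 = 1010111010010
→ | → 1111111110110 = 8182
0xB9B = 0101110011011
→ ^ → 1010001101101 = 5229
→ << 1 (mod 2^13) → 0100011011010 = 2266
→ << 2 (mod 2^13) → 0001101101000 = 872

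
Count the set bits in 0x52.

3

0x52 = 1010010
Count the 1s: 1 + 1 + 1 = 3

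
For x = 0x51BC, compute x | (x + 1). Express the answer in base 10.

20925

x = 101000110111100 = 20924
x + 1 = 101000110111101
OR    = 101000110111101 = 20925
(x | (x + 1) sets the lowest cleared bit.)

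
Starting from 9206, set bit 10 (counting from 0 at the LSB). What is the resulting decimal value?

10230

x = 10001111110110
bit 10 is currently 0; set it via x | (1 << 10) = x | 1024
→ 10011111110110 = 10230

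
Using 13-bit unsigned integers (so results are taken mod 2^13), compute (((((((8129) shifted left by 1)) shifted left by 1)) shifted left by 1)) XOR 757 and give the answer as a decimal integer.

7421

8129 = 1111111000001
→ shifted left by 1 (mod 2^13) → 1111110000010 = 8066
→ shifted left by 1 (mod 2^13) → 1111100000100 = 7940
→ shifted left by 1 (mod 2^13) → 1111000001000 = 7688
757 = 0001011110101
→ XOR → 1110011111101 = 7421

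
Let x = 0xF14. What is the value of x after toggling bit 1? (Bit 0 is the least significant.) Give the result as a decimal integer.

x = 111100010100
bit 1 is currently 0; toggle it via x ^ (1 << 1) = x ^ 2
→ 111100010110 = 3862

3862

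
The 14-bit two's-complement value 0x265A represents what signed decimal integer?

-6566

pattern = 10011001011010 (MSB is 1 ⇒ negative)
Invert: 01100110100101, add 1 → 01100110100110 = 6566, so the value is -6566.
(Equivalently: 9818 - 2^14 = 9818 - 16384 = -6566.)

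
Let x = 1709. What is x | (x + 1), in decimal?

x = 11010101101 = 1709
x + 1 = 11010101110
OR    = 11010101111 = 1711
(x | (x + 1) sets the lowest cleared bit.)

1711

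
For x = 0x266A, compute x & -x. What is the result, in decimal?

2

x = 10011001101010 = 9834
-x (two's complement) = …01100110010110
AND   = 00000000000010 = 2
(x & -x isolates the lowest set bit of x.)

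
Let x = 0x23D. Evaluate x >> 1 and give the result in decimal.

0x23D = 1000111101
shift right by 1 → 0100011110 = 286
(equivalently, floor(573 / 2))

286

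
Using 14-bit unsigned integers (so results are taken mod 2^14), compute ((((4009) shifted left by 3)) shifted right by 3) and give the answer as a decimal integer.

1961

4009 = 00111110101001
→ shifted left by 3 (mod 2^14) → 11110101001000 = 15688
→ shifted right by 3 → 00011110101001 = 1961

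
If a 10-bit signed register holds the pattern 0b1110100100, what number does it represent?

pattern = 1110100100 (MSB is 1 ⇒ negative)
Invert: 0001011011, add 1 → 0001011100 = 92, so the value is -92.
(Equivalently: 932 - 2^10 = 932 - 1024 = -92.)

-92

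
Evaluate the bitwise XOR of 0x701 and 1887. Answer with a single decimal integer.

94

0x701 = 11100000001
1887 = 11101011111
XOR → 00001011110 = 94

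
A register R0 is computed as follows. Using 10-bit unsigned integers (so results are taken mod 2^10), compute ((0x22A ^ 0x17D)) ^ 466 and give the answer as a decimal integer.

0x22A = 1000101010
0x17D = 0101111101
→ ^ → 1101010111 = 855
466 = 0111010010
→ ^ → 1010000101 = 645

645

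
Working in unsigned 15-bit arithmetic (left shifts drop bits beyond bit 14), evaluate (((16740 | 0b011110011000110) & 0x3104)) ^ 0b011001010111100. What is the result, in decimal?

952

16740 = 100000101100100
0b011110011000110 = 011110011000110
→ | → 111110111100110 = 32230
0x3104 = 011000100000100
→ & → 011000100000100 = 12548
0b011001010111100 = 011001010111100
→ ^ → 000001110111000 = 952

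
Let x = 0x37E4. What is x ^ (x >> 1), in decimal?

11286

x = 11011111100100 = 14308
x>>1 = 01101111110010
XOR  = 10110000010110 = 11286
(x ^ (x >> 1) gives the standard binary-reflected Gray code of x.)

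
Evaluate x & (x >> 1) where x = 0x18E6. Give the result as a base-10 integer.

2146

x = 1100011100110 = 6374
x>>1 = 0110001110011
AND  = 0100001100010 = 2146
(x & (x >> 1) has a 1 wherever x has two consecutive 1 bits.)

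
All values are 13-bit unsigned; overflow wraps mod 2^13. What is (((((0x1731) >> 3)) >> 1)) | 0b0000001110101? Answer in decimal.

0x1731 = 1011100110001
→ >> 3 → 0001011100110 = 742
→ >> 1 → 0000101110011 = 371
0b0000001110101 = 0000001110101
→ | → 0000101110111 = 375

375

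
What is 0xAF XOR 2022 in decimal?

0xAF = 00010101111
2022 = 11111100110
XOR → 11101001001 = 1865

1865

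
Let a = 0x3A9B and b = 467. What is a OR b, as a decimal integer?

0x3A9B = 11101010011011
467 = 00000111010011
 OR → 11101111011011 = 15323

15323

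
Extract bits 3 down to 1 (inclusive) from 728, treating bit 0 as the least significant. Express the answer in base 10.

4

v = 001011011000
Shift right by 1: 00101101100
Mask low 3 bits: 100 = 4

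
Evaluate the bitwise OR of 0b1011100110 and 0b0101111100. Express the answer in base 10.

1022

a = 1011100110
b = 0101111100
 OR → 1111111110 = 1022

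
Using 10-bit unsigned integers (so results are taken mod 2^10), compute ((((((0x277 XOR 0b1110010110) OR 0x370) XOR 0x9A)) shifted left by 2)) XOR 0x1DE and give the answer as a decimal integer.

114

0x277 = 1001110111
0b1110010110 = 1110010110
→ XOR → 0111100001 = 481
0x370 = 1101110000
→ OR → 1111110001 = 1009
0x9A = 0010011010
→ XOR → 1101101011 = 875
→ shifted left by 2 (mod 2^10) → 0110101100 = 428
0x1DE = 0111011110
→ XOR → 0001110010 = 114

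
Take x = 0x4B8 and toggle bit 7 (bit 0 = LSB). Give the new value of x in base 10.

1080

x = 010010111000
bit 7 is currently 1; toggle it via x ^ (1 << 7) = x ^ 128
→ 010000111000 = 1080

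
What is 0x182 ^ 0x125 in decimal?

0x182 = 110000010
0x125 = 100100101
XOR → 010100111 = 167

167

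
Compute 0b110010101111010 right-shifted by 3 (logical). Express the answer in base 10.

3247

x = 110010101111010
shift right by 3 → 000110010101111 = 3247
(equivalently, floor(25978 / 8))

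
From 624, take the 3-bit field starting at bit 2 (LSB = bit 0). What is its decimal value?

4

v = 1001110000
Shift right by 2: 10011100
Mask low 3 bits: 100 = 4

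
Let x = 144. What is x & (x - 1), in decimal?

x = 10010000 = 144
x - 1 = 10001111
AND   = 10000000 = 128
(x & (x - 1) clears the lowest set bit of x.)

128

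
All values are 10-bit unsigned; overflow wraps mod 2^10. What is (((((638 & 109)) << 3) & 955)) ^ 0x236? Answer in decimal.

278

638 = 1001111110
109 = 0001101101
→ & → 0001101100 = 108
→ << 3 (mod 2^10) → 1101100000 = 864
955 = 1110111011
→ & → 1100100000 = 800
0x236 = 1000110110
→ ^ → 0100010110 = 278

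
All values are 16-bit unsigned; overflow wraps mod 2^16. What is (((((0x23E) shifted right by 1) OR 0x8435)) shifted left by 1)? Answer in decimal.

2686

0x23E = 0000001000111110
→ shifted right by 1 → 0000000100011111 = 287
0x8435 = 1000010000110101
→ OR → 1000010100111111 = 34111
→ shifted left by 1 (mod 2^16) → 0000101001111110 = 2686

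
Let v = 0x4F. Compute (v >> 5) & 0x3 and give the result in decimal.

v = 0001001111
Shift right by 5: 00010
Mask low 2 bits: 10 = 2

2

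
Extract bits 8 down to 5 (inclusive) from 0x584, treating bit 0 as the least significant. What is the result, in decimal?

12

v = 0010110000100
Shift right by 5: 00101100
Mask low 4 bits: 1100 = 12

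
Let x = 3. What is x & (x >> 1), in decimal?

x = 11 = 3
x>>1 = 01
AND  = 01 = 1
(x & (x >> 1) has a 1 wherever x has two consecutive 1 bits.)

1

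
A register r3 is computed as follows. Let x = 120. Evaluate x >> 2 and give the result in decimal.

120 = 1111000
shift right by 2 → 0011110 = 30
(equivalently, floor(120 / 4))

30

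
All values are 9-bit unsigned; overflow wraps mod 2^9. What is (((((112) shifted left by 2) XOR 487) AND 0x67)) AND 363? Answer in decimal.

35

112 = 001110000
→ shifted left by 2 (mod 2^9) → 111000000 = 448
487 = 111100111
→ XOR → 000100111 = 39
0x67 = 001100111
→ AND → 000100111 = 39
363 = 101101011
→ AND → 000100011 = 35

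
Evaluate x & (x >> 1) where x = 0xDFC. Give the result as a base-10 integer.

1276

x = 110111111100 = 3580
x>>1 = 011011111110
AND  = 010011111100 = 1276
(x & (x >> 1) has a 1 wherever x has two consecutive 1 bits.)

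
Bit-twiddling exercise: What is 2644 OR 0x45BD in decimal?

2644 = 000101001010100
0x45BD = 100010110111101
 OR → 100111111111101 = 20477

20477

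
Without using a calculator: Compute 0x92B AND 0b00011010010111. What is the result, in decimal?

0x92B = 100100101011
b = 011010010111
AND → 000000000011 = 3

3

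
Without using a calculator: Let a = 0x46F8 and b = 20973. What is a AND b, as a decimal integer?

0x46F8 = 100011011111000
20973 = 101000111101101
AND → 100000011101000 = 16616

16616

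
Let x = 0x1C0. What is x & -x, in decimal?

64

x = 111000000 = 448
-x (two's complement) = …001000000
AND   = 001000000 = 64
(x & -x isolates the lowest set bit of x.)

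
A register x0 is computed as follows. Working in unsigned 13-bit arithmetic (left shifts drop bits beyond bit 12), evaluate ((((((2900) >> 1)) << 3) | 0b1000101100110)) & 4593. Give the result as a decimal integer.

2900 = 0101101010100
→ >> 1 → 0010110101010 = 1450
→ << 3 (mod 2^13) → 0110101010000 = 3408
0b1000101100110 = 1000101100110
→ | → 1110101110110 = 7542
4593 = 1000111110001
→ & → 1000101110000 = 4464

4464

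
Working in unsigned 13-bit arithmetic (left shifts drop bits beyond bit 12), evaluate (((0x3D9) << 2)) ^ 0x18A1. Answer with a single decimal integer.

0x3D9 = 0001111011001
→ << 2 (mod 2^13) → 0111101100100 = 3940
0x18A1 = 1100010100001
→ ^ → 1011111000101 = 6085

6085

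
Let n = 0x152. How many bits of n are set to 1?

4

0x152 = 101010010
Count the 1s: 1 + 1 + 1 + 1 = 4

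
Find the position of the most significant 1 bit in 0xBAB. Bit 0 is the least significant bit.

0xBAB = 101110101011
The topmost 1 is at position 11 (since 2^11 = 2048 ≤ 2987 < 4096).

11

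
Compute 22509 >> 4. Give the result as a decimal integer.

1406

22509 = 101011111101101
shift right by 4 → 000010101111110 = 1406
(equivalently, floor(22509 / 16))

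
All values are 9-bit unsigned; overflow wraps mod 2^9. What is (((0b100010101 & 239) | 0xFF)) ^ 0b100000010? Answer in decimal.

509

0b100010101 = 100010101
239 = 011101111
→ & → 000000101 = 5
0xFF = 011111111
→ | → 011111111 = 255
0b100000010 = 100000010
→ ^ → 111111101 = 509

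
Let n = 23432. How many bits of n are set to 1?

23432 = 101101110001000
Count the 1s: 1 + 1 + 1 + 1 + 1 + 1 + 1 = 7

7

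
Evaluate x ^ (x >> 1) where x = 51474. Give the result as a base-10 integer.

44443

x = 1100100100010010 = 51474
x>>1 = 0110010010001001
XOR  = 1010110110011011 = 44443
(x ^ (x >> 1) gives the standard binary-reflected Gray code of x.)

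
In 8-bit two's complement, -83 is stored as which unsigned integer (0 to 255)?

173

83 in 8 bits: 01010011
Invert: 10101100
Add 1:  10101101 = 173
(Check: 2^8 - 83 = 256 - 83 = 173.)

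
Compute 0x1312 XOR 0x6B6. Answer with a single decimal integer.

0x1312 = 1001100010010
0x6B6 = 0011010110110
XOR → 1010110100100 = 5540

5540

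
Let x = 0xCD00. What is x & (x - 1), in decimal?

52224

x = 1100110100000000 = 52480
x - 1 = 1100110011111111
AND   = 1100110000000000 = 52224
(x & (x - 1) clears the lowest set bit of x.)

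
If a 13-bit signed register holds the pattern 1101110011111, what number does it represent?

pattern = 1101110011111 (MSB is 1 ⇒ negative)
Invert: 0010001100000, add 1 → 0010001100001 = 1121, so the value is -1121.
(Equivalently: 7071 - 2^13 = 7071 - 8192 = -1121.)

-1121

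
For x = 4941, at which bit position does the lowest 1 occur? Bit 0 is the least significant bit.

0

4941 = 1001101001101
Trailing zeros: 0, so the lowest set bit is bit 0 (value 1).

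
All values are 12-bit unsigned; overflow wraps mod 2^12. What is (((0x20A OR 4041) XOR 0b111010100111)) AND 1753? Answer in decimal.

0x20A = 001000001010
4041 = 111111001001
→ OR → 111111001011 = 4043
0b111010100111 = 111010100111
→ XOR → 000101101100 = 364
1753 = 011011011001
→ AND → 000001001000 = 72

72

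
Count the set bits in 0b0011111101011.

9

n = 11111101011
Count the 1s: 1 + 1 + 1 + 1 + 1 + 1 + 1 + 1 + 1 = 9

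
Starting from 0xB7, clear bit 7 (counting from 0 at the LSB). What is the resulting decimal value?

55

x = 10110111
bit 7 is currently 1; clear it via x & ~(1 << 7) = x & ~128
→ 00110111 = 55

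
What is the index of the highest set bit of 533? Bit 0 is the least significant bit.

9

533 = 1000010101
The topmost 1 is at position 9 (since 2^9 = 512 ≤ 533 < 1024).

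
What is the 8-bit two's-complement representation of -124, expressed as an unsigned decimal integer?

132

124 in 8 bits: 01111100
Invert: 10000011
Add 1:  10000100 = 132
(Check: 2^8 - 124 = 256 - 124 = 132.)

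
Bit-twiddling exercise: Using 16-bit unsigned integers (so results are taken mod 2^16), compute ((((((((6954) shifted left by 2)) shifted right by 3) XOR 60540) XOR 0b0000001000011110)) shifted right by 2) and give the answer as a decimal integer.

6954 = 0001101100101010
→ shifted left by 2 (mod 2^16) → 0110110010101000 = 27816
→ shifted right by 3 → 0000110110010101 = 3477
60540 = 1110110001111100
→ XOR → 1110000111101001 = 57833
0b0000001000011110 = 0000001000011110
→ XOR → 1110001111110111 = 58359
→ shifted right by 2 → 0011100011111101 = 14589

14589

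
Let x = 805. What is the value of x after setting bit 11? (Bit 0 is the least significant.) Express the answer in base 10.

x = 001100100101
bit 11 is currently 0; set it via x | (1 << 11) = x | 2048
→ 101100100101 = 2853

2853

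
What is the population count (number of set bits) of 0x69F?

8

0x69F = 11010011111
Count the 1s: 1 + 1 + 1 + 1 + 1 + 1 + 1 + 1 = 8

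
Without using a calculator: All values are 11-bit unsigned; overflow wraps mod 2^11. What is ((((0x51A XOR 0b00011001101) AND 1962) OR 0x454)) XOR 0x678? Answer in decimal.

0x51A = 10100011010
0b00011001101 = 00011001101
→ XOR → 10111010111 = 1495
1962 = 11110101010
→ AND → 10110000010 = 1410
0x454 = 10001010100
→ OR → 10111010110 = 1494
0x678 = 11001111000
→ XOR → 01110101110 = 942

942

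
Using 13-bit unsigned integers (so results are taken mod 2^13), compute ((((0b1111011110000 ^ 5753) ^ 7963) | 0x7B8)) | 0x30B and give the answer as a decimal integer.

0b1111011110000 = 1111011110000
5753 = 1011001111001
→ ^ → 0100010001001 = 2185
7963 = 1111100011011
→ ^ → 1011110010010 = 6034
0x7B8 = 0011110111000
→ | → 1011110111010 = 6074
0x30B = 0001100001011
→ | → 1011110111011 = 6075

6075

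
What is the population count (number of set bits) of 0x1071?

5

0x1071 = 1000001110001
Count the 1s: 1 + 1 + 1 + 1 + 1 = 5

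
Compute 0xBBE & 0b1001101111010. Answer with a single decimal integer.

826

0xBBE = 0101110111110
b = 1001101111010
AND → 0001100111010 = 826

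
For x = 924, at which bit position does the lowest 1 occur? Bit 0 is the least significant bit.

924 = 1110011100
Trailing zeros: 2, so the lowest set bit is bit 2 (value 4).

2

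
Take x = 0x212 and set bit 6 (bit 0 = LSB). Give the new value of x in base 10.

x = 01000010010
bit 6 is currently 0; set it via x | (1 << 6) = x | 64
→ 01001010010 = 594

594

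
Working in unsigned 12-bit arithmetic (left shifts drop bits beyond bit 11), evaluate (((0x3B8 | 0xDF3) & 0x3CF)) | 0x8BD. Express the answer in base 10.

3071

0x3B8 = 001110111000
0xDF3 = 110111110011
→ | → 111111111011 = 4091
0x3CF = 001111001111
→ & → 001111001011 = 971
0x8BD = 100010111101
→ | → 101111111111 = 3071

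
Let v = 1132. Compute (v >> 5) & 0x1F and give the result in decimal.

v = 10001101100
Shift right by 5: 100011
Mask low 5 bits: 00011 = 3

3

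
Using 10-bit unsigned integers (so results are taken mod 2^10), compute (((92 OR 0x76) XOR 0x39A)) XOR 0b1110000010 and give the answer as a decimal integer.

92 = 0001011100
0x76 = 0001110110
→ OR → 0001111110 = 126
0x39A = 1110011010
→ XOR → 1111100100 = 996
0b1110000010 = 1110000010
→ XOR → 0001100110 = 102

102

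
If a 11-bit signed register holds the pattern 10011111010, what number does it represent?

-774

pattern = 10011111010 (MSB is 1 ⇒ negative)
Invert: 01100000101, add 1 → 01100000110 = 774, so the value is -774.
(Equivalently: 1274 - 2^11 = 1274 - 2048 = -774.)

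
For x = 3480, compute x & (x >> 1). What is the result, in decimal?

1160

x = 110110011000 = 3480
x>>1 = 011011001100
AND  = 010010001000 = 1160
(x & (x >> 1) has a 1 wherever x has two consecutive 1 bits.)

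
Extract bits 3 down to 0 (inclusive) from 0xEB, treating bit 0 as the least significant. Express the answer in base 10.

11

v = 11101011
Shift right by 0: 11101011
Mask low 4 bits: 1011 = 11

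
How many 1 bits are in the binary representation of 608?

3

608 = 1001100000
Count the 1s: 1 + 1 + 1 = 3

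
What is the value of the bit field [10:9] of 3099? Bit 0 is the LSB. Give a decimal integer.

v = 0110000011011
Shift right by 9: 0110
Mask low 2 bits: 10 = 2

2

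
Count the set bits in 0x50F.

6

0x50F = 10100001111
Count the 1s: 1 + 1 + 1 + 1 + 1 + 1 = 6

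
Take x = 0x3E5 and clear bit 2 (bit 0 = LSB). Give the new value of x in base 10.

993

x = 1111100101
bit 2 is currently 1; clear it via x & ~(1 << 2) = x & ~4
→ 1111100001 = 993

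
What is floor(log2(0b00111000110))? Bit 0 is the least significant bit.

8

0b00111000110 = 111000110
The topmost 1 is at position 8 (since 2^8 = 256 ≤ 454 < 512).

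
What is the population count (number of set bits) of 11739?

11739 = 10110111011011
Count the 1s: 1 + 1 + 1 + 1 + 1 + 1 + 1 + 1 + 1 + 1 = 10

10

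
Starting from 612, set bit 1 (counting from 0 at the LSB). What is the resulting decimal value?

x = 1001100100
bit 1 is currently 0; set it via x | (1 << 1) = x | 2
→ 1001100110 = 614

614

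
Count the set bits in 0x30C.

4

0x30C = 1100001100
Count the 1s: 1 + 1 + 1 + 1 = 4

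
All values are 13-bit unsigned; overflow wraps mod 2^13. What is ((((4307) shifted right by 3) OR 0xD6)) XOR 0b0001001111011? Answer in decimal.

165

4307 = 1000011010011
→ shifted right by 3 → 0001000011010 = 538
0xD6 = 0000011010110
→ OR → 0001011011110 = 734
0b0001001111011 = 0001001111011
→ XOR → 0000010100101 = 165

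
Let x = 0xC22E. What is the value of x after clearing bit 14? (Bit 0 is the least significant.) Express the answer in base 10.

33326

x = 1100001000101110
bit 14 is currently 1; clear it via x & ~(1 << 14) = x & ~16384
→ 1000001000101110 = 33326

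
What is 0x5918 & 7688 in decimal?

0x5918 = 101100100011000
7688 = 001111000001000
AND → 001100000001000 = 6152

6152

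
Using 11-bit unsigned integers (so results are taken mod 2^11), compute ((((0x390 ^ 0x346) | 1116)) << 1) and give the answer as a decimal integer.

444

0x390 = 01110010000
0x346 = 01101000110
→ ^ → 00011010110 = 214
1116 = 10001011100
→ | → 10011011110 = 1246
→ << 1 (mod 2^11) → 00110111100 = 444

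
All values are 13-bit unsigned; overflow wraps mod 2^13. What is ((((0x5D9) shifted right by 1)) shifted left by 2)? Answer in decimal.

2992

0x5D9 = 0010111011001
→ shifted right by 1 → 0001011101100 = 748
→ shifted left by 2 (mod 2^13) → 0101110110000 = 2992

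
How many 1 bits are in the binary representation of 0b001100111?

5

n = 1100111
Count the 1s: 1 + 1 + 1 + 1 + 1 = 5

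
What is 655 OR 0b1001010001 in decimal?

735

655 = 1010001111
b = 1001010001
 OR → 1011011111 = 735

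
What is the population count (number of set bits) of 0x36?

4

0x36 = 110110
Count the 1s: 1 + 1 + 1 + 1 = 4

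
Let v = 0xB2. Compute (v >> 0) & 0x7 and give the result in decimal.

v = 10110010
Shift right by 0: 10110010
Mask low 3 bits: 010 = 2

2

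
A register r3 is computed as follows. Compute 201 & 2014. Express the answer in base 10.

200

201 = 00011001001
2014 = 11111011110
AND → 00011001000 = 200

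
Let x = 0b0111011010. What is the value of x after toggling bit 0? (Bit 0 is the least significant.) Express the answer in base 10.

475

x = 0111011010
bit 0 is currently 0; toggle it via x ^ (1 << 0) = x ^ 1
→ 0111011011 = 475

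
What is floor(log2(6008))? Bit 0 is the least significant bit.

12

6008 = 1011101111000
The topmost 1 is at position 12 (since 2^12 = 4096 ≤ 6008 < 8192).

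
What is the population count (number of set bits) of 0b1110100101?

6

n = 1110100101
Count the 1s: 1 + 1 + 1 + 1 + 1 + 1 = 6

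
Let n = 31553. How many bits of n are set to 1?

8

31553 = 111101101000001
Count the 1s: 1 + 1 + 1 + 1 + 1 + 1 + 1 + 1 = 8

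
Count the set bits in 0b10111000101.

n = 10111000101
Count the 1s: 1 + 1 + 1 + 1 + 1 + 1 = 6

6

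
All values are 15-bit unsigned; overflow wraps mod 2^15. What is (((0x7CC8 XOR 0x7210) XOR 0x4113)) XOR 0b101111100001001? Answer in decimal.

4290

0x7CC8 = 111110011001000
0x7210 = 111001000010000
→ XOR → 000111011011000 = 3800
0x4113 = 100000100010011
→ XOR → 100111111001011 = 20427
0b101111100001001 = 101111100001001
→ XOR → 001000011000010 = 4290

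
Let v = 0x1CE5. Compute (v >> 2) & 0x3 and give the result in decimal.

1

v = 1110011100101
Shift right by 2: 11100111001
Mask low 2 bits: 01 = 1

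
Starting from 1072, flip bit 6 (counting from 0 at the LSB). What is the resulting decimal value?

1136

x = 10000110000
bit 6 is currently 0; toggle it via x ^ (1 << 6) = x ^ 64
→ 10001110000 = 1136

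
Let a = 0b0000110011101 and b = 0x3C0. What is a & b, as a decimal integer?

a = 0110011101
0x3C0 = 1111000000
AND → 0110000000 = 384

384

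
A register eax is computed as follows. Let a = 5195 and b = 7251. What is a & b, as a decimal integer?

5195 = 1010001001011
7251 = 1110001010011
AND → 1010001000011 = 5187

5187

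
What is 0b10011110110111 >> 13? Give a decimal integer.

1

x = 10011110110111
shift right by 13 → 00000000000001 = 1
(equivalently, floor(10167 / 8192))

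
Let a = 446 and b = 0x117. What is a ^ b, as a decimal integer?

169

446 = 110111110
0x117 = 100010111
XOR → 010101001 = 169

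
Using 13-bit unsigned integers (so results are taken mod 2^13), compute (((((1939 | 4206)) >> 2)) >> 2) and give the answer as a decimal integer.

383

1939 = 0011110010011
4206 = 1000001101110
→ | → 1011111111111 = 6143
→ >> 2 → 0010111111111 = 1535
→ >> 2 → 0000101111111 = 383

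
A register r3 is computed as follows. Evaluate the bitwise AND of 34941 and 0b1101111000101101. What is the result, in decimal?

34941 = 1000100001111101
b = 1101111000101101
AND → 1000100000101101 = 34861

34861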